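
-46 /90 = -23 /45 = -0.51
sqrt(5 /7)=sqrt(35) /7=0.85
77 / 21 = 11 / 3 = 3.67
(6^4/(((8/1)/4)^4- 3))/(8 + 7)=432/65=6.65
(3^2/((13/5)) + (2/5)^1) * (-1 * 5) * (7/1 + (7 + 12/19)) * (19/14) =-34889/91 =-383.40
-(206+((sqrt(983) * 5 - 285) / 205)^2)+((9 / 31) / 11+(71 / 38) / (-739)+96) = -1810832450717 / 16097192122+114 * sqrt(983) / 1681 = -110.37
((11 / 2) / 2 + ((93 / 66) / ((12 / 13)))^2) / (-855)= -354073 / 59590080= -0.01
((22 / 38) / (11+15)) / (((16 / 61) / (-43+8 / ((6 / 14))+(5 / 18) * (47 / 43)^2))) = -28210853 / 13845312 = -2.04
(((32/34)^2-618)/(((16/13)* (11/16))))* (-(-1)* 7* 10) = -162294860/3179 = -51052.17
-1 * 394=-394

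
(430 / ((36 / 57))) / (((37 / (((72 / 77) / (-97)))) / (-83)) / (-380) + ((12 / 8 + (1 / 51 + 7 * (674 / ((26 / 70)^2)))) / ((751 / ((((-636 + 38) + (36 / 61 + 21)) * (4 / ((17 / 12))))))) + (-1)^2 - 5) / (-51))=964069629278667600 / 2057760688752201449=0.47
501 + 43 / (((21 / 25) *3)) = 518.06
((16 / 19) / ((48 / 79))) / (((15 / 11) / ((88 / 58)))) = 1.54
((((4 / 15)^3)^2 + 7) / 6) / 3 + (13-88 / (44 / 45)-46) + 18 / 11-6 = -286371658069 / 2255343750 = -126.97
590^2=348100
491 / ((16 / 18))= 4419 / 8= 552.38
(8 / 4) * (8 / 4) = 4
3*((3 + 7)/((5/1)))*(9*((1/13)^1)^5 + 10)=22277634/371293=60.00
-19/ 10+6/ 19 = -301/ 190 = -1.58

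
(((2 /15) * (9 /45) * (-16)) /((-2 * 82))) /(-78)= -4 /119925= -0.00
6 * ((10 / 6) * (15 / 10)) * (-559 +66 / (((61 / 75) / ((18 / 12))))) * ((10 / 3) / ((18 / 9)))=-666850 / 61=-10931.97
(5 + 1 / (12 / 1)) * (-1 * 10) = -305 / 6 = -50.83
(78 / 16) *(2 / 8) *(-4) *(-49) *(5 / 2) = 9555 / 16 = 597.19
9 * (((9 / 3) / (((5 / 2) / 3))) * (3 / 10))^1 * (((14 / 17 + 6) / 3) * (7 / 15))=21924 / 2125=10.32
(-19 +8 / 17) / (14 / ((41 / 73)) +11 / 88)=-11480 / 15521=-0.74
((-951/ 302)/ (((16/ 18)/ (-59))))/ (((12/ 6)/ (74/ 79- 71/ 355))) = 146949471/ 1908640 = 76.99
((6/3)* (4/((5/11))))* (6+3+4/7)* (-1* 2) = -336.91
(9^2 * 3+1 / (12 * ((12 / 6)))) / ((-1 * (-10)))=5833 / 240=24.30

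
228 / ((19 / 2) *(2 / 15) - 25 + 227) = 3420 / 3049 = 1.12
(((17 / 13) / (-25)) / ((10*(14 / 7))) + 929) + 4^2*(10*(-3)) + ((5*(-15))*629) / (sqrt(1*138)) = 2918483 / 6500-15725*sqrt(138) / 46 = -3566.81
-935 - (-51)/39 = -12138/13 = -933.69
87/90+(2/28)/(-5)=20/21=0.95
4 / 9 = 0.44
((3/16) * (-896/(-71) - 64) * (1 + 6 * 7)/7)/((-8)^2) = -7353/7952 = -0.92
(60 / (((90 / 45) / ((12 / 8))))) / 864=5 / 96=0.05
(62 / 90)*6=62 / 15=4.13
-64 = -64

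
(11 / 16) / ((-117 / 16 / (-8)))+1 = 205 / 117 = 1.75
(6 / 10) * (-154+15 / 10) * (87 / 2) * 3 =-47763 / 4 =-11940.75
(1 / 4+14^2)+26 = 889 / 4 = 222.25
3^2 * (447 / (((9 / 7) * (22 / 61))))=190869 / 22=8675.86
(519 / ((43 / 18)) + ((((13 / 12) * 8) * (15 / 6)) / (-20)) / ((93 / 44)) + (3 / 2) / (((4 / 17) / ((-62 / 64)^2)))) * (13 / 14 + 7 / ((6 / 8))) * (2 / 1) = 9434326493065 / 2063867904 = 4571.19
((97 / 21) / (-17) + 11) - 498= -487.27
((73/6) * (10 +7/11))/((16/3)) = 24.26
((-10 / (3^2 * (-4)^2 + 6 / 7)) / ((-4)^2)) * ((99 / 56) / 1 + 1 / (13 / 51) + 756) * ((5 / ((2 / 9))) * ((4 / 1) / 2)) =-41588325 / 281216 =-147.89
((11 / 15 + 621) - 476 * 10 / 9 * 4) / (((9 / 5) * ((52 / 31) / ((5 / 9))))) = -274.86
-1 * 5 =-5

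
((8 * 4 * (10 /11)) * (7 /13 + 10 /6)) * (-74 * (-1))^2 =150699520 /429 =351280.93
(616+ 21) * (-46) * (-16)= 468832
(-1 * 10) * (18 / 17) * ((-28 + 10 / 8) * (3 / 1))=14445 / 17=849.71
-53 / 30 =-1.77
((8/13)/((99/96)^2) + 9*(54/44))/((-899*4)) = -329125/101817144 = -0.00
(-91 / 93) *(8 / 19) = -728 / 1767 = -0.41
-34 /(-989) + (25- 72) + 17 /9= -401228 /8901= -45.08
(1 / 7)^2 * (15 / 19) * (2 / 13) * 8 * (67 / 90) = 536 / 36309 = 0.01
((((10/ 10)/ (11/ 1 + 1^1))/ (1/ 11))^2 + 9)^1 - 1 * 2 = 7.84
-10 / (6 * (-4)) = 5 / 12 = 0.42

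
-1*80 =-80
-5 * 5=-25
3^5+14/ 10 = 1222/ 5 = 244.40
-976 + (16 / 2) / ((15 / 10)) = -2912 / 3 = -970.67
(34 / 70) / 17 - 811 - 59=-30449 / 35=-869.97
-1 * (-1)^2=-1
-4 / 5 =-0.80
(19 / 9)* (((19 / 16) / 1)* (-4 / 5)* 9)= -18.05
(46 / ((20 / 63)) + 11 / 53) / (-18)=-76907 / 9540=-8.06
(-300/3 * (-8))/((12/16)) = 3200/3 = 1066.67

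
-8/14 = -4/7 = -0.57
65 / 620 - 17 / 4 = -257 / 62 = -4.15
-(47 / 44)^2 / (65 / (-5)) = 2209 / 25168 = 0.09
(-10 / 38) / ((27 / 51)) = -85 / 171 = -0.50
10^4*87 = 870000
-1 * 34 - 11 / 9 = -317 / 9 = -35.22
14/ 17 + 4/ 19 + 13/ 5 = 5869/ 1615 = 3.63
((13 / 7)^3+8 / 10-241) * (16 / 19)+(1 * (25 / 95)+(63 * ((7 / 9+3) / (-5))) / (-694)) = -2222367768 / 11306995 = -196.55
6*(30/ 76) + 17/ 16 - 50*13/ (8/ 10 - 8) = 256387/ 2736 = 93.71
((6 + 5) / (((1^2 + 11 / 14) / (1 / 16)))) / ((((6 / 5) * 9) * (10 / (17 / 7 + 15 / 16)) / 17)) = 70499 / 345600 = 0.20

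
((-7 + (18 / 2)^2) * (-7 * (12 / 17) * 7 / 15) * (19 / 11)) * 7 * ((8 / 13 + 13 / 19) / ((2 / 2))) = -32590488 / 12155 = -2681.24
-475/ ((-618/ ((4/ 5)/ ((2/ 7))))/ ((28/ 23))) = 18620/ 7107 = 2.62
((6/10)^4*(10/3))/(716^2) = 27/32041000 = 0.00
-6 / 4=-3 / 2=-1.50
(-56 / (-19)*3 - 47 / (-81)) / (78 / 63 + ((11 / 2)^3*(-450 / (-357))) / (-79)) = -77899372 / 11711277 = -6.65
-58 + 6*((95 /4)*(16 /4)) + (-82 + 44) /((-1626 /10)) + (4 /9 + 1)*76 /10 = 6380564 /12195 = 523.21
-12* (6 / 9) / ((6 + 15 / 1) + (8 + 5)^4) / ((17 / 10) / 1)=-40 / 242947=-0.00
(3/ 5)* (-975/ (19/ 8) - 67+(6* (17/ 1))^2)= 565809/ 95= 5955.88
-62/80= -31/40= -0.78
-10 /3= -3.33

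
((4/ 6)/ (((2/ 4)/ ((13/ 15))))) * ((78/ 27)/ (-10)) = -676/ 2025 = -0.33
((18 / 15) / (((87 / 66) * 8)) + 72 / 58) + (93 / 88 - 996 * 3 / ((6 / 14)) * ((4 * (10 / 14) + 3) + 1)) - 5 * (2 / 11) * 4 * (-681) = -578400903 / 12760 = -45329.22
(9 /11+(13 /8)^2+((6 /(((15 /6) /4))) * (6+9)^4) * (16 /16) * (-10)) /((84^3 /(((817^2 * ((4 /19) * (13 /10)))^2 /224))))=-20389581120450040031 /16690544640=-1221624671.95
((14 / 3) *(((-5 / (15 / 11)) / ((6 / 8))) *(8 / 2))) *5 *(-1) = 12320 / 27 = 456.30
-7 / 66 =-0.11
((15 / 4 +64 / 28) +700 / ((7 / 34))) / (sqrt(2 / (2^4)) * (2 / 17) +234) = 3224711997 / 221542769 - 1621273 * sqrt(2) / 886171076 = 14.55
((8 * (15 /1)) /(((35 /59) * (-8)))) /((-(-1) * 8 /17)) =-3009 /56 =-53.73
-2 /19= -0.11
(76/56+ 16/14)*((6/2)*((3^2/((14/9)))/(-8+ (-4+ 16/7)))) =-1215/272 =-4.47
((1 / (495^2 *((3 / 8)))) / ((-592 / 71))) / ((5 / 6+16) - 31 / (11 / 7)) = 71 / 157417425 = 0.00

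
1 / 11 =0.09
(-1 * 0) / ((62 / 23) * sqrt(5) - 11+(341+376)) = 0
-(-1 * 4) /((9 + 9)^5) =0.00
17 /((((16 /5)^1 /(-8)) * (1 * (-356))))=85 /712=0.12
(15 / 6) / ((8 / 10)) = 25 / 8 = 3.12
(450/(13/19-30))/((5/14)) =-42.98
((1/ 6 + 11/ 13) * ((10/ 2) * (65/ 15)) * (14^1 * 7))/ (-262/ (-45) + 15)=96775/ 937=103.28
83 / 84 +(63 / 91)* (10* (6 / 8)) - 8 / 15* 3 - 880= -4779791 / 5460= -875.42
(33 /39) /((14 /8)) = 0.48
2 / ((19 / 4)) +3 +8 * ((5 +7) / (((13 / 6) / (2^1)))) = 22733 / 247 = 92.04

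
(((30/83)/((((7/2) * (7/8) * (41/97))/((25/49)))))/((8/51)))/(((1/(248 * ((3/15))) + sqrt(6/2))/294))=-55208520000/30762653789 + 2738342592000 * sqrt(3)/30762653789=152.38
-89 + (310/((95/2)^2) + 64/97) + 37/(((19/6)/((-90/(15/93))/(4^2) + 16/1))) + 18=-203618451/700340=-290.74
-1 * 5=-5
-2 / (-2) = 1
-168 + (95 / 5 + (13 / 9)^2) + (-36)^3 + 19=-3789497 / 81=-46783.91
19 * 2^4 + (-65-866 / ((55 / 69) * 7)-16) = 26101 / 385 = 67.79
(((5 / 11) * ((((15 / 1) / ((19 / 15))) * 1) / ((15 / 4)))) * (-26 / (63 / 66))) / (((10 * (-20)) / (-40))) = -1040 / 133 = -7.82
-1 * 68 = -68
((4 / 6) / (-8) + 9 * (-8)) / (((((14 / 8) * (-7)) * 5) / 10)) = 11.77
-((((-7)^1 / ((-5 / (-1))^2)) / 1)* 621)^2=-18896409 / 625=-30234.25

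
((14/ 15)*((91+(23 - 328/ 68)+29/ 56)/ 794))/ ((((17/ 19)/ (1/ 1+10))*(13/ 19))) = 2.32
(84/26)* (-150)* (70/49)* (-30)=270000/13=20769.23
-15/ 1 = -15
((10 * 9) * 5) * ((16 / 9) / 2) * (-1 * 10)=-4000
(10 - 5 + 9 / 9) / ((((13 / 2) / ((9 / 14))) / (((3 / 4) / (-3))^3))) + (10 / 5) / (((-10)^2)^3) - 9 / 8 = -12902321 / 11375000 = -1.13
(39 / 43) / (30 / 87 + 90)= 1131 / 112660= 0.01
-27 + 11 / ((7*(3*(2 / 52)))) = -281 / 21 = -13.38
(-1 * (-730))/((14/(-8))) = -2920/7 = -417.14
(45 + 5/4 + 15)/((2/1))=245/8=30.62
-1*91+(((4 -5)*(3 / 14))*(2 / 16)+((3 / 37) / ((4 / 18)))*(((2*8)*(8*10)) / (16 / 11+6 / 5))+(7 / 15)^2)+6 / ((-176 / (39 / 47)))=2994557717071 / 35189708400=85.10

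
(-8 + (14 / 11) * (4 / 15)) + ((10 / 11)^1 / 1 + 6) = -124 / 165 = -0.75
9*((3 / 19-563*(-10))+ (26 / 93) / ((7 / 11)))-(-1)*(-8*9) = 208637715 / 4123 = 50603.37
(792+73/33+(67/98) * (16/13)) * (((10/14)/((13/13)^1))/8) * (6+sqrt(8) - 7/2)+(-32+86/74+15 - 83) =6849494161/87111024+83564105 * sqrt(2)/588588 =279.41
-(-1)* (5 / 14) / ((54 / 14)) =5 / 54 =0.09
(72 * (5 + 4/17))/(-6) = -1068/17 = -62.82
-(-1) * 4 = 4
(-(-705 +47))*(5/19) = 3290/19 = 173.16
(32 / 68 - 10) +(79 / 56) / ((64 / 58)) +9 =22819 / 30464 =0.75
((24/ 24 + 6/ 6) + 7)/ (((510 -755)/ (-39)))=351/ 245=1.43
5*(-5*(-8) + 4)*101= 22220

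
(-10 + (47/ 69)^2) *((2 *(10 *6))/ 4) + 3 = -449249/ 1587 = -283.08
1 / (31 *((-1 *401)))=-0.00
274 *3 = 822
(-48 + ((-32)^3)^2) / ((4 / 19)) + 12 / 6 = 5100273438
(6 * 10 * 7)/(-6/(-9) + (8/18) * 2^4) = 54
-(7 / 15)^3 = -343 / 3375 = -0.10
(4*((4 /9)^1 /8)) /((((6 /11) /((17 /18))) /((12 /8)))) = 187 /324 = 0.58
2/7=0.29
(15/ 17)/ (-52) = -0.02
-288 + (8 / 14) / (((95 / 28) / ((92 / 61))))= -1667488 / 5795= -287.75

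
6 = 6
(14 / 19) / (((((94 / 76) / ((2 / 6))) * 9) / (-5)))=-140 / 1269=-0.11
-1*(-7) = 7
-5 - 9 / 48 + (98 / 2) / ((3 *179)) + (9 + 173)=1519957 / 8592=176.90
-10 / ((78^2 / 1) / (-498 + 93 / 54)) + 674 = 36950209 / 54756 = 674.82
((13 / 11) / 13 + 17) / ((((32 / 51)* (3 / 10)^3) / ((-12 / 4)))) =-99875 / 33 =-3026.52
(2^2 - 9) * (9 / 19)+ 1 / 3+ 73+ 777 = 48334 / 57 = 847.96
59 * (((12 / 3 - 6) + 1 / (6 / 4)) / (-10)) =118 / 15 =7.87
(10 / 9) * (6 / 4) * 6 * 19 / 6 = 95 / 3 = 31.67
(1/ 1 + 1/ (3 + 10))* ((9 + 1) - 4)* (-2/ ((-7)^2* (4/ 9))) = -54/ 91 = -0.59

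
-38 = -38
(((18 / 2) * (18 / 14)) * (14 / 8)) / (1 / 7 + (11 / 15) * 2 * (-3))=-2835 / 596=-4.76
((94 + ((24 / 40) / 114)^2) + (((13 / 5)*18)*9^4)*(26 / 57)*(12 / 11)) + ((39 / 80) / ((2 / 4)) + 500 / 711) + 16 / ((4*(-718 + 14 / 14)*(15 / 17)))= 2292607291965167 / 14995290200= 152888.49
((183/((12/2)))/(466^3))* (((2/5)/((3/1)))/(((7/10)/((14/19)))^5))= 4880000/93963032089089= 0.00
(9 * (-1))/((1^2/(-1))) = 9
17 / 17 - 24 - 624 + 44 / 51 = -32953 / 51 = -646.14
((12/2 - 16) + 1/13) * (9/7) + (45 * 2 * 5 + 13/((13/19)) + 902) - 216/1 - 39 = 100395/91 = 1103.24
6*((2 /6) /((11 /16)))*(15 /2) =240 /11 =21.82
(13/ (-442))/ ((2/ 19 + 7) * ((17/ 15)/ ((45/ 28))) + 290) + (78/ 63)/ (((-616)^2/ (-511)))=-79863283/ 45197193888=-0.00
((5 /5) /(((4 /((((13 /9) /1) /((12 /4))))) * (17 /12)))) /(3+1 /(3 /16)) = 13 /1275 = 0.01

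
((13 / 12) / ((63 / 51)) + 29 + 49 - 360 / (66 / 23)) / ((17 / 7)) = -129113 / 6732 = -19.18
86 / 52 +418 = 10911 / 26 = 419.65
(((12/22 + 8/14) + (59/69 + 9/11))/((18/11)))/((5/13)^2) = 1252628/108675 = 11.53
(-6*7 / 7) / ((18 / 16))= -16 / 3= -5.33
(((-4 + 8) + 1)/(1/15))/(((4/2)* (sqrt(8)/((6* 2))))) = 225* sqrt(2)/2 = 159.10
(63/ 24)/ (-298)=-21/ 2384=-0.01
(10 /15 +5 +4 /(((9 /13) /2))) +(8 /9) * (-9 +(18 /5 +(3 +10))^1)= 1079 /45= 23.98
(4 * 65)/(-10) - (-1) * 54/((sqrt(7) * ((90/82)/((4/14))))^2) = -655402/25725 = -25.48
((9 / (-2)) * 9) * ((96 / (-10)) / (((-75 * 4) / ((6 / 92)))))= -243 / 2875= -0.08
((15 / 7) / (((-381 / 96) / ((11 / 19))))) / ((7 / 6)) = -31680 / 118237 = -0.27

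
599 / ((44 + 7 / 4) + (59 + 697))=2396 / 3207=0.75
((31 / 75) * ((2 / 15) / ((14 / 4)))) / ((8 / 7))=31 / 2250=0.01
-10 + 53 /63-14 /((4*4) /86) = -21271 /252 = -84.41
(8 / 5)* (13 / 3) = 6.93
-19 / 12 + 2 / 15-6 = -7.45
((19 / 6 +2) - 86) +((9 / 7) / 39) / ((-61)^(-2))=22843 / 546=41.84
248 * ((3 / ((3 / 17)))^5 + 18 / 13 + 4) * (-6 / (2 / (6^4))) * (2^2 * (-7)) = 498339801211392 / 13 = 38333830862414.77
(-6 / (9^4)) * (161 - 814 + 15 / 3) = 0.59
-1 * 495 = -495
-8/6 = -4/3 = -1.33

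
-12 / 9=-4 / 3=-1.33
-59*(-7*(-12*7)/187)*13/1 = -450996/187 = -2411.74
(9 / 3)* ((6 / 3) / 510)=1 / 85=0.01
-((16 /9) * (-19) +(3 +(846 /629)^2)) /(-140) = -103151113 /498507660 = -0.21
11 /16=0.69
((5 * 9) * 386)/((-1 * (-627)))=5790/209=27.70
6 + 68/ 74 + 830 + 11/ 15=464897/ 555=837.65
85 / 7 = 12.14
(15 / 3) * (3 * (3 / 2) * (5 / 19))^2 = 10125 / 1444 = 7.01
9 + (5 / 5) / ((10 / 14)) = 52 / 5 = 10.40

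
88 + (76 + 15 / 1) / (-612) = 53765 / 612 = 87.85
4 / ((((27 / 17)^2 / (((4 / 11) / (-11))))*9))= -4624 / 793881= -0.01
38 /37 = 1.03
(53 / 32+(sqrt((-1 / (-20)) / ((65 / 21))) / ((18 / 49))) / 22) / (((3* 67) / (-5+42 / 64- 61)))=-36941 / 68608- 34153* sqrt(273) / 110373120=-0.54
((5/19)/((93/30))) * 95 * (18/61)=4500/1891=2.38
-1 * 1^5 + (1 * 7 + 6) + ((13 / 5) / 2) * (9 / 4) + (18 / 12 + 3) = 777 / 40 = 19.42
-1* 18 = -18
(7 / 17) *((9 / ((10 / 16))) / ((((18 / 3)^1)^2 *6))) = 0.03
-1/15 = -0.07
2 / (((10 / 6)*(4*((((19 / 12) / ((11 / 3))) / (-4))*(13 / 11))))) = -2904 / 1235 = -2.35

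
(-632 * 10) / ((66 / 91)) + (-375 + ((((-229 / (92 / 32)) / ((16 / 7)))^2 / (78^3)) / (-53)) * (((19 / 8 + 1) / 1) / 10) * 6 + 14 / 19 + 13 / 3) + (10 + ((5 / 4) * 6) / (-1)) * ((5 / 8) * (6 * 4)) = -9046.37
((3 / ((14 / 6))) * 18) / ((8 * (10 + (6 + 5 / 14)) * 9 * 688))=9 / 315104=0.00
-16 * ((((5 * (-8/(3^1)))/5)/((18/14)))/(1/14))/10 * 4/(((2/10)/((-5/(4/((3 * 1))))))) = -31360/9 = -3484.44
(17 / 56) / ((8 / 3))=51 / 448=0.11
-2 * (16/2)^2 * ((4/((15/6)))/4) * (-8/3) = 2048/15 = 136.53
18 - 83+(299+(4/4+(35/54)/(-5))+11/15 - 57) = 48223/270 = 178.60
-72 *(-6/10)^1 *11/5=2376/25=95.04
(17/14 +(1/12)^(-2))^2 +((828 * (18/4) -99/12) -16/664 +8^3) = 102963892/4067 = 25316.91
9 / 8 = 1.12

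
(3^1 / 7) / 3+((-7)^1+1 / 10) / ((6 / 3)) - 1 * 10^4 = -1400463 / 140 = -10003.31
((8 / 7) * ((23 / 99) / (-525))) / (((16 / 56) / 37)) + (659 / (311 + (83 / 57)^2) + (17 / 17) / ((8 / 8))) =3.04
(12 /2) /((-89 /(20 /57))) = -40 /1691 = -0.02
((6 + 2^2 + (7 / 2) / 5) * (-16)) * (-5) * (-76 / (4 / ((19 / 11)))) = -309016 / 11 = -28092.36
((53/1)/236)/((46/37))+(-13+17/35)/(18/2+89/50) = -40150427/40959688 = -0.98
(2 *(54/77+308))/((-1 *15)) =-9508/231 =-41.16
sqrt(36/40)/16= 3 * sqrt(10)/160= 0.06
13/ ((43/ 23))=299/ 43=6.95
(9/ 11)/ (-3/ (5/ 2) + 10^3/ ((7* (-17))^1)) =-5355/ 62854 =-0.09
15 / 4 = 3.75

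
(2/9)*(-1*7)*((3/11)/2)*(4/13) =-28/429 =-0.07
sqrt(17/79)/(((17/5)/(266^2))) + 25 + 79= 104 + 353780 * sqrt(1343)/1343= 9757.73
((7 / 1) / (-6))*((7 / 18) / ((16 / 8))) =-49 / 216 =-0.23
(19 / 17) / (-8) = -19 / 136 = -0.14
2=2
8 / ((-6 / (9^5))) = -78732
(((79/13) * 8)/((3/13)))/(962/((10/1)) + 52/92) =9085/4173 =2.18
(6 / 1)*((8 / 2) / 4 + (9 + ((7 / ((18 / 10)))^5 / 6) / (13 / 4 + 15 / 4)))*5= 55230325 / 59049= 935.33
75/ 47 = 1.60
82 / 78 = 41 / 39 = 1.05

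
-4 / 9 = -0.44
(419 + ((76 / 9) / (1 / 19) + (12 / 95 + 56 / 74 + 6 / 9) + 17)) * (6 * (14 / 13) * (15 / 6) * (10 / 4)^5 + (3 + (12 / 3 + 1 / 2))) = 207894371767 / 219336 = 947835.16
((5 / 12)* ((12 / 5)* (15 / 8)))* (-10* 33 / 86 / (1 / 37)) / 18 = -10175 / 688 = -14.79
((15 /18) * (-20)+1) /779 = -47 /2337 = -0.02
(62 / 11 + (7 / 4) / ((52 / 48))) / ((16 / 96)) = 6222 / 143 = 43.51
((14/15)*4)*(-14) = -784/15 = -52.27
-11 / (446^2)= -11 / 198916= -0.00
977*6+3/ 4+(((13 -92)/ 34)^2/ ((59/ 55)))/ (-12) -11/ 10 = 23985562321/ 4092240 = 5861.23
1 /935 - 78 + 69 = -8414 /935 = -9.00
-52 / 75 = -0.69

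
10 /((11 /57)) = 570 /11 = 51.82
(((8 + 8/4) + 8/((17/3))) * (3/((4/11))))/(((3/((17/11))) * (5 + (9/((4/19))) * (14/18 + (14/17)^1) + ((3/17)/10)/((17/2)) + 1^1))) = 280330/430367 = 0.65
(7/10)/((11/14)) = 49/55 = 0.89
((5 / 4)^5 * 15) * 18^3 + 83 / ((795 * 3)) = 81499932499 / 305280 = 266967.81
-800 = -800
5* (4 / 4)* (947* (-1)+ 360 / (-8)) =-4960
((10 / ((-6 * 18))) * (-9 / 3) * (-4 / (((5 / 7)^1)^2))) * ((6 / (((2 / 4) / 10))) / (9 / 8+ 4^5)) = -6272 / 24603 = -0.25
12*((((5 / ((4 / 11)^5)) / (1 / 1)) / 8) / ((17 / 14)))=16910355 / 17408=971.41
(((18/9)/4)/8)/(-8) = -1/128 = -0.01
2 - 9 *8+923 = 853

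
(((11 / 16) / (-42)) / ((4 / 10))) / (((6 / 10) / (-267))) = 24475 / 1344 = 18.21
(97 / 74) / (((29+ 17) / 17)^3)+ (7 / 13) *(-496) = -25002148515 / 93637232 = -267.01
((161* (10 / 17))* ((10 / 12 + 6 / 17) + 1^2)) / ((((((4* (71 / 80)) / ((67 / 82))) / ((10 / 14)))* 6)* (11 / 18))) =85910750 / 9254069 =9.28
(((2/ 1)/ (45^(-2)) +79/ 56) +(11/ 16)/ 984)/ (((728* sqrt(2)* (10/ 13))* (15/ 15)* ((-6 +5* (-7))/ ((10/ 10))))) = -446497949* sqrt(2)/ 5060751360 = -0.12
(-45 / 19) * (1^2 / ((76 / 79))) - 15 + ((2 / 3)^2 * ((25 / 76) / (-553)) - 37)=-391408111 / 7186788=-54.46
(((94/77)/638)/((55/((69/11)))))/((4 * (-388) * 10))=-0.00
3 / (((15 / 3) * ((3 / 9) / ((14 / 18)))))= 1.40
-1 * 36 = -36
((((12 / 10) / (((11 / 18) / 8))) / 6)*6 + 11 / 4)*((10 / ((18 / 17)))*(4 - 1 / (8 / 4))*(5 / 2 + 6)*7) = 57507821 / 1584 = 36305.44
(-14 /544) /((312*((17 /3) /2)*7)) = -1 /240448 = -0.00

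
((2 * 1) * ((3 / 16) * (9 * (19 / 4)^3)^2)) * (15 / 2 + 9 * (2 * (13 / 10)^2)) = 2709419332671 / 204800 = 13229586.59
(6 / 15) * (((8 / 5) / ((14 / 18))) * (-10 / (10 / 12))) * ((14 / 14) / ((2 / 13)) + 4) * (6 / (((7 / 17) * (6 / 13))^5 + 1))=-8198749473250752 / 13182841408325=-621.93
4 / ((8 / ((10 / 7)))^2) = 25 / 196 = 0.13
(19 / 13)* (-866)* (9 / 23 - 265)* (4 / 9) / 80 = 25034761 / 13455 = 1860.63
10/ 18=5/ 9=0.56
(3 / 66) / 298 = 1 / 6556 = 0.00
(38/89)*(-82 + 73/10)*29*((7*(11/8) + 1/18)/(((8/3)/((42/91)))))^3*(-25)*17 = 11846483685515385/6407225344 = 1848925.71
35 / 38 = 0.92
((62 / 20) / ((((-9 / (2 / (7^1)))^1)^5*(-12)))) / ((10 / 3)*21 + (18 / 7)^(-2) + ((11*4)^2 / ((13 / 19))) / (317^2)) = 647953072 / 5459155655279812605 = 0.00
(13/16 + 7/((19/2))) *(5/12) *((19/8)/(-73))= -785/37376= -0.02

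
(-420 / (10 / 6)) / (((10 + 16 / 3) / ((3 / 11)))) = -1134 / 253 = -4.48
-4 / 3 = -1.33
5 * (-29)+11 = -134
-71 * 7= -497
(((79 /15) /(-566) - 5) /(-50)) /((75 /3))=42529 /10612500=0.00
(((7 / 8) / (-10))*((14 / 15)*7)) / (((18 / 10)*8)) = -343 / 8640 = -0.04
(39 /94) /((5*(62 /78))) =1521 /14570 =0.10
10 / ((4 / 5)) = 25 / 2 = 12.50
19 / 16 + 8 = 147 / 16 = 9.19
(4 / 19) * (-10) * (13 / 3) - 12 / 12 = -577 / 57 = -10.12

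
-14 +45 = 31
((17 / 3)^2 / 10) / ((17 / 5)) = 17 / 18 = 0.94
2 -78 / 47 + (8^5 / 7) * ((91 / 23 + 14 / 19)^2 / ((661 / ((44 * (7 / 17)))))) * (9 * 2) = 5131061278665680 / 100858176691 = 50874.02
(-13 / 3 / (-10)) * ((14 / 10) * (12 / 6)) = 91 / 75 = 1.21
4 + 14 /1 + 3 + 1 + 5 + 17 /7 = 206 /7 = 29.43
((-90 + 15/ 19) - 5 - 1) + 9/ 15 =-94.61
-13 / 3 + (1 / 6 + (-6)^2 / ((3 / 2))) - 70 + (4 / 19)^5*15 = -745213639 / 14856594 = -50.16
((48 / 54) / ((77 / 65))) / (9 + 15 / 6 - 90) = -1040 / 108801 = -0.01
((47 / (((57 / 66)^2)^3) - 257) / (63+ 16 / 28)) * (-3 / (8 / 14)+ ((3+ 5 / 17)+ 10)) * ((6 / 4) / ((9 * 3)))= -507675542591 / 502450009080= -1.01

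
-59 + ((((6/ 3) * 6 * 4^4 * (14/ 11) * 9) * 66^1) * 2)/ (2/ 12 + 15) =3980545/ 13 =306195.77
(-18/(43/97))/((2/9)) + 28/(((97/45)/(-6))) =-260.66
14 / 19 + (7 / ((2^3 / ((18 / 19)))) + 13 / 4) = 183 / 38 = 4.82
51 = 51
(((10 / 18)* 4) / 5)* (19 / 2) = 38 / 9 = 4.22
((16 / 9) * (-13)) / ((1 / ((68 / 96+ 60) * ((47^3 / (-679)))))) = 3933022886 / 18333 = 214532.42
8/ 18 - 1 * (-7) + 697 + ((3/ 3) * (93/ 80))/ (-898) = 455464763/ 646560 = 704.44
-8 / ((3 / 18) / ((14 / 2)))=-336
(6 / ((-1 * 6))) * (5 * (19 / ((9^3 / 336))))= -10640 / 243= -43.79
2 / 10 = 1 / 5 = 0.20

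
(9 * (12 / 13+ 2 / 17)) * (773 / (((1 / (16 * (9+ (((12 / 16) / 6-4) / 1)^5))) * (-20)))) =4533789916629 / 905216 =5008517.21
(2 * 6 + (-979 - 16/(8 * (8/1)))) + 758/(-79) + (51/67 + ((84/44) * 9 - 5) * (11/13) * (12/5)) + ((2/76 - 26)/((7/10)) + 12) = -25531662491/26147420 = -976.45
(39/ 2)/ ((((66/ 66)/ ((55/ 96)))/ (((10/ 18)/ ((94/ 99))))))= 39325/ 6016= 6.54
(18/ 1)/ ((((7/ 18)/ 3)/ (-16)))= -15552/ 7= -2221.71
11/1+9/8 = 97/8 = 12.12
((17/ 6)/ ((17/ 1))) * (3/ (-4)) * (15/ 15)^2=-1/ 8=-0.12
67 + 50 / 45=613 / 9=68.11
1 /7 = 0.14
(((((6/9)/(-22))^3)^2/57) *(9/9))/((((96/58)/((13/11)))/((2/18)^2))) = 377/3148309619596944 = 0.00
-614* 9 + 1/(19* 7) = -734957/133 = -5525.99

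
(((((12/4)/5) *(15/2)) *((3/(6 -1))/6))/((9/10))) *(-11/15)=-11/30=-0.37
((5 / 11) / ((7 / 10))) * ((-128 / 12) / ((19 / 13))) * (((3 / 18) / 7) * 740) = -7696000 / 92169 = -83.50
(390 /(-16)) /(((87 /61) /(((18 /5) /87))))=-0.71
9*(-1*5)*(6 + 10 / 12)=-615 / 2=-307.50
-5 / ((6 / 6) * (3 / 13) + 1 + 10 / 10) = -65 / 29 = -2.24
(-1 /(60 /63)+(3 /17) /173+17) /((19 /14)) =345667 /29410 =11.75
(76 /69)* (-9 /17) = -228 /391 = -0.58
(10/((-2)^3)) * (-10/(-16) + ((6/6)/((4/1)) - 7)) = 7.66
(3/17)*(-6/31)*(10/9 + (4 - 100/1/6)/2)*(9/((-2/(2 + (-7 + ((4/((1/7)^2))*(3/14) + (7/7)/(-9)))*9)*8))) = -33417/1054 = -31.70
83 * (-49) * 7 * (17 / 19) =-483973 / 19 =-25472.26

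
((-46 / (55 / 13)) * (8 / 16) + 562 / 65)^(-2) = 20449 / 210681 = 0.10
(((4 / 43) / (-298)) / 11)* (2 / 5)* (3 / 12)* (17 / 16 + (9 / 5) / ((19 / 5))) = -467 / 107125040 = -0.00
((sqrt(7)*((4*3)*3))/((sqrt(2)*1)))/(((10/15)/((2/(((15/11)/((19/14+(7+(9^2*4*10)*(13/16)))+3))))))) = 3664386*sqrt(14)/35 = 391739.34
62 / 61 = 1.02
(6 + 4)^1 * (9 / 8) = 45 / 4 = 11.25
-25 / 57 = -0.44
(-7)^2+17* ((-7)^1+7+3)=100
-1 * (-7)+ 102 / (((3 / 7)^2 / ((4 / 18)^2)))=8365 / 243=34.42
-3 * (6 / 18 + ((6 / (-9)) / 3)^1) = -1 / 3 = -0.33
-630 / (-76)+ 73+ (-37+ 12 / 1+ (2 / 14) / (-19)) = 56.28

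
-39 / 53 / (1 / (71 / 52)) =-213 / 212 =-1.00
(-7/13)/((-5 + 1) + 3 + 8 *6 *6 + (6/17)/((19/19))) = -119/63505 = -0.00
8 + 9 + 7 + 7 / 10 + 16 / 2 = 327 / 10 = 32.70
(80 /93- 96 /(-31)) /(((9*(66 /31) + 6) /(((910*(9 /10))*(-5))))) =-644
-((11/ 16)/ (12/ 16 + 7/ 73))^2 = -644809/ 976144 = -0.66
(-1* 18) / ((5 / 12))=-216 / 5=-43.20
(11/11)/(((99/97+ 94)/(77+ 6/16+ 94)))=1.80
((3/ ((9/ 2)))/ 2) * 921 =307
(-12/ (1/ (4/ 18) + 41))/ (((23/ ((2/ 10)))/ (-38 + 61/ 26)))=11124/ 136045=0.08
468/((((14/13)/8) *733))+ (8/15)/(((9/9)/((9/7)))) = 19896/3665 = 5.43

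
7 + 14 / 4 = 21 / 2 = 10.50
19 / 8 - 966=-7709 / 8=-963.62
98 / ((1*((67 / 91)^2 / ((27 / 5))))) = 21911526 / 22445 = 976.23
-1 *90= -90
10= 10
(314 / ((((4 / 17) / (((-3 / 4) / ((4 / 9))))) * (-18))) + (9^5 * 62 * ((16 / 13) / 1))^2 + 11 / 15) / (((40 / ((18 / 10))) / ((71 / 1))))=701615662102921336293 / 10816000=64868311954781.93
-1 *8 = -8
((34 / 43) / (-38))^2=289 / 667489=0.00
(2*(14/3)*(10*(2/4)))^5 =53782400000/243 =221326748.97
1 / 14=0.07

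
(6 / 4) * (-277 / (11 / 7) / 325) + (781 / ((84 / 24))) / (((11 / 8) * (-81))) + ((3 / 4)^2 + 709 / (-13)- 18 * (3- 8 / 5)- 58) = -4540310767 / 32432400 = -139.99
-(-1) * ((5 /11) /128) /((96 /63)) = 105 /45056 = 0.00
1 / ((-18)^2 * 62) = 1 / 20088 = 0.00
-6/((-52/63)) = 189/26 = 7.27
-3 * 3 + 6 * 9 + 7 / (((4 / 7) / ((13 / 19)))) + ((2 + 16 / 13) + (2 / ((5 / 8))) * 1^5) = 295473 / 4940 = 59.81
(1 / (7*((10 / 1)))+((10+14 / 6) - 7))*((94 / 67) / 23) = 52781 / 161805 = 0.33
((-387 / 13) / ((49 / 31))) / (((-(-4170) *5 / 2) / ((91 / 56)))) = -3999 / 1362200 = -0.00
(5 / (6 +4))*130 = 65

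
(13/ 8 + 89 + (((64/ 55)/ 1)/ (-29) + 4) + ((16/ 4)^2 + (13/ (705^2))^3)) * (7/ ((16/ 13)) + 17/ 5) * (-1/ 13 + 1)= 25191006077822719606231013/ 27156104126388022500000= 927.64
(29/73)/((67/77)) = 0.46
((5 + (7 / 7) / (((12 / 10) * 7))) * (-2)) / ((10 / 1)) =-43 / 42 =-1.02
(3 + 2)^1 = 5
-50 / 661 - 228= -150758 / 661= -228.08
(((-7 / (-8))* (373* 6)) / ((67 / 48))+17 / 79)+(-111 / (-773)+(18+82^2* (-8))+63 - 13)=-214069633334 / 4091489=-52320.72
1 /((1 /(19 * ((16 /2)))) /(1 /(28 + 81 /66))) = 3344 /643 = 5.20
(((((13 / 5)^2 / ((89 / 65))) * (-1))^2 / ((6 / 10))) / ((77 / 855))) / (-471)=-91709371 / 95756969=-0.96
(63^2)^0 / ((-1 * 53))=-1 / 53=-0.02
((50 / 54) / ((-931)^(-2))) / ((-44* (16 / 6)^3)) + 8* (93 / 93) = -21488801 / 22528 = -953.87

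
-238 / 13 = -18.31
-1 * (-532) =532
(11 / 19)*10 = 110 / 19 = 5.79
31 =31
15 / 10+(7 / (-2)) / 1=-2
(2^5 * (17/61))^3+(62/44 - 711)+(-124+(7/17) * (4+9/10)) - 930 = -223328935611/212227235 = -1052.31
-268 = -268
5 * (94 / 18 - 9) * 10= -1700 / 9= -188.89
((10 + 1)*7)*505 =38885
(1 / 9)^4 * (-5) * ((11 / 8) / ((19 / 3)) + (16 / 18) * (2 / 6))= -10535 / 26926344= -0.00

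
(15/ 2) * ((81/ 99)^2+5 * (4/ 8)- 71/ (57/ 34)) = -2702345/ 9196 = -293.86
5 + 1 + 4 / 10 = 32 / 5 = 6.40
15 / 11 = 1.36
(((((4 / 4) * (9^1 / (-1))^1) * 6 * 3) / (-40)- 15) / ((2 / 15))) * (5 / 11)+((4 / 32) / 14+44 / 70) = -32289 / 880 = -36.69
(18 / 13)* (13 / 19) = 18 / 19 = 0.95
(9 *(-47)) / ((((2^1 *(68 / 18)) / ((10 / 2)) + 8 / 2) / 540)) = -2569725 / 62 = -41447.18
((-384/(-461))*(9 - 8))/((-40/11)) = -528/2305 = -0.23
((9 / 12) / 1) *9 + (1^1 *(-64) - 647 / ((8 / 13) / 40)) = -168449 / 4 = -42112.25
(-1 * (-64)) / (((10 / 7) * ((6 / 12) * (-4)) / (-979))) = 109648 / 5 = 21929.60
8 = 8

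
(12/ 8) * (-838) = -1257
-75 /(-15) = 5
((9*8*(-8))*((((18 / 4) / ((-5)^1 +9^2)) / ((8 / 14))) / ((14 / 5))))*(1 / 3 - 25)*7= 3680.53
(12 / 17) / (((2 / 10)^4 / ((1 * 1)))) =7500 / 17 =441.18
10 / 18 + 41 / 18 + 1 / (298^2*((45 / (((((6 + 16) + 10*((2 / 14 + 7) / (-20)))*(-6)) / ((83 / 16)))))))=1096394321 / 386963430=2.83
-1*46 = -46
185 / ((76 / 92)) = 4255 / 19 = 223.95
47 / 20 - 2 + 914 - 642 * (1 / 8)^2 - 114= 126451 / 160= 790.32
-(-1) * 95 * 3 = 285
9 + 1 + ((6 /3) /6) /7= 211 /21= 10.05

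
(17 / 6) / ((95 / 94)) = 799 / 285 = 2.80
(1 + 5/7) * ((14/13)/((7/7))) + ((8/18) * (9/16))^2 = 397/208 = 1.91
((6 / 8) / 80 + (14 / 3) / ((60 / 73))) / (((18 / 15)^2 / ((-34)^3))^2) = 49418655331375 / 11664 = 4236853166.27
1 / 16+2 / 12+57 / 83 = 3649 / 3984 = 0.92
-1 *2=-2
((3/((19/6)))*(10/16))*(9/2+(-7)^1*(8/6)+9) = 375/152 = 2.47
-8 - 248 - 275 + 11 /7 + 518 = -80 /7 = -11.43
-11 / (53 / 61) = -671 / 53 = -12.66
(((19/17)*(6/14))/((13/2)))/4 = 57/3094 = 0.02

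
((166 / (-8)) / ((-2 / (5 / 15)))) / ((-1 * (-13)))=83 / 312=0.27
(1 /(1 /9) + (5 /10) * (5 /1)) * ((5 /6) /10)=23 /24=0.96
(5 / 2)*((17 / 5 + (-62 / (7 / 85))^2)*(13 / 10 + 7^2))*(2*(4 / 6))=69849262499 / 735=95033010.20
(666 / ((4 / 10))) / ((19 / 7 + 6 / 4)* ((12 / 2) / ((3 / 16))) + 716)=1.96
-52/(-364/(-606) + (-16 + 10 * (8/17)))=133926/27541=4.86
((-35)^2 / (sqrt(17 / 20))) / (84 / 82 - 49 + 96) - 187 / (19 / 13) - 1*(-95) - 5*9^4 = -623921 / 19 + 100450*sqrt(85) / 33473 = -32810.28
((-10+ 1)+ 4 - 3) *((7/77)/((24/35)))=-35/33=-1.06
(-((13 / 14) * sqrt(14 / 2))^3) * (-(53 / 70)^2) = 6171373 * sqrt(7) / 1920800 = 8.50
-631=-631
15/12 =5/4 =1.25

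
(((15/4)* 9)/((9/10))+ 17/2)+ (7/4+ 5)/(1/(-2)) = 65/2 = 32.50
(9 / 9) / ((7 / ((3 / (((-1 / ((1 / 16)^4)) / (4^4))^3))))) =-3 / 117440512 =-0.00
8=8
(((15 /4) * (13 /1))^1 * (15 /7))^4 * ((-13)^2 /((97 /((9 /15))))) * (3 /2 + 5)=96490551571171875 /119243264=809190794.80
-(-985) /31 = 985 /31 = 31.77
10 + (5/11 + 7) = 192/11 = 17.45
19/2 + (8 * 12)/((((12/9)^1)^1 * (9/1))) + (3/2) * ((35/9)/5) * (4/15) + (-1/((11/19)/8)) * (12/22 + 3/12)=74263/10890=6.82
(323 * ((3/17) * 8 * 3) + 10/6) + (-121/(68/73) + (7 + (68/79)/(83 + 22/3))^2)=120515581369309/93502437324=1288.90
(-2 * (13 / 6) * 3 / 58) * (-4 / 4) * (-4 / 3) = -26 / 87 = -0.30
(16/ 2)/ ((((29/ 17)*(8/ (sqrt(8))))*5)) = 34*sqrt(2)/ 145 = 0.33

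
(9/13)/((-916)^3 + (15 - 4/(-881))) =-0.00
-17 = -17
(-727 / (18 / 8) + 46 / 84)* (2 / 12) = -40643 / 756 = -53.76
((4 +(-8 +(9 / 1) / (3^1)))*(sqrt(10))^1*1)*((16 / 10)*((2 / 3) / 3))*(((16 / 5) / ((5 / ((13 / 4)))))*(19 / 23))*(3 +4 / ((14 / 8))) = -584896*sqrt(10) / 181125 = -10.21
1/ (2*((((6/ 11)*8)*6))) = 11/ 576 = 0.02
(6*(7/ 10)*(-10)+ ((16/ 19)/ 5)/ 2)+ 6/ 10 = -785/ 19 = -41.32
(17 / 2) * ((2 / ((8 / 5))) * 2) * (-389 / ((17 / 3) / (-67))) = 390945 / 4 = 97736.25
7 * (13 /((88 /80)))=910 /11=82.73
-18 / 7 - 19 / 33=-727 / 231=-3.15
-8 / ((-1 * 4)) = 2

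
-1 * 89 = -89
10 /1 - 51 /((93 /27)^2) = 5479 /961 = 5.70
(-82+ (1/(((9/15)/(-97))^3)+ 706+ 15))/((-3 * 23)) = 114066872/1863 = 61227.52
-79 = -79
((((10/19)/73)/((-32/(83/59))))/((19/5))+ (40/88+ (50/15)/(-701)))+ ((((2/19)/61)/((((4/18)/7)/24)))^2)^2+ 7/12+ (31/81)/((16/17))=168384130266560242510229/38832408232832406727656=4.34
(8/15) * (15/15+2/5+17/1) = 736/75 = 9.81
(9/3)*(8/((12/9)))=18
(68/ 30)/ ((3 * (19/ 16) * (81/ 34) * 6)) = 9248/ 207765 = 0.04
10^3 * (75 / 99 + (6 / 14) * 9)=4614.72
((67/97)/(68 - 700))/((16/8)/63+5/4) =-4221/4950298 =-0.00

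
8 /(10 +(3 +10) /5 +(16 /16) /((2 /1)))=0.61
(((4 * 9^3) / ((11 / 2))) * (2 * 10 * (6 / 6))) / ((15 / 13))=101088 / 11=9189.82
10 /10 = 1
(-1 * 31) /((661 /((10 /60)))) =-31 /3966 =-0.01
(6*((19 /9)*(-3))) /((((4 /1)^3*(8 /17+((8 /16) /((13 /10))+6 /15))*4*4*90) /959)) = -211939 /672768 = -0.32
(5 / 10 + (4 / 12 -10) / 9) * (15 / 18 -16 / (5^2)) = -899 / 8100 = -0.11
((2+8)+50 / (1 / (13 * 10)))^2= 42380100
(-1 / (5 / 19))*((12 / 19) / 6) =-2 / 5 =-0.40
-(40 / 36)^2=-100 / 81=-1.23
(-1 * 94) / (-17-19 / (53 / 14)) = 4982 / 1167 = 4.27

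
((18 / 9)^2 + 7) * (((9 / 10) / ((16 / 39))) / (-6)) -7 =-3527 / 320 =-11.02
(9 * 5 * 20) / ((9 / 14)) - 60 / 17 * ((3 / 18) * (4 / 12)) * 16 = 71240 / 51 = 1396.86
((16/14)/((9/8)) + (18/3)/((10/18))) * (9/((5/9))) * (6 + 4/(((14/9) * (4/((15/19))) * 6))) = 54216513/46550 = 1164.69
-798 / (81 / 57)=-5054 / 9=-561.56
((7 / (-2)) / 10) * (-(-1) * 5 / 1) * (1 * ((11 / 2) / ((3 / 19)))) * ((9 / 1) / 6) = -1463 / 16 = -91.44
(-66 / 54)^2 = 121 / 81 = 1.49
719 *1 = 719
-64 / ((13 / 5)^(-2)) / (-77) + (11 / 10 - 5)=6617 / 3850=1.72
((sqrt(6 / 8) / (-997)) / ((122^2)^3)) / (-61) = sqrt(3) / 401064269761655936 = 0.00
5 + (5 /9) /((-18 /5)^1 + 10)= 1465 /288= 5.09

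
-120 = -120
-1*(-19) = 19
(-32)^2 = 1024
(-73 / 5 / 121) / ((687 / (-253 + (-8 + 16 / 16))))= 0.05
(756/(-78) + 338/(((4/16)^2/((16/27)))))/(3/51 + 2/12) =38129708/2691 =14169.35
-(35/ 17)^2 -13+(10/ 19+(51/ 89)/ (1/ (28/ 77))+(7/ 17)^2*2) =-86897810/ 5375689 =-16.16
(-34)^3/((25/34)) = -1336336/25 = -53453.44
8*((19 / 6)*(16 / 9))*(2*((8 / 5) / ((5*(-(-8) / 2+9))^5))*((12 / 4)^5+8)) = 4883456 / 156639234375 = 0.00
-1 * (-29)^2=-841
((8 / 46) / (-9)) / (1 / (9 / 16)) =-1 / 92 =-0.01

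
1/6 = 0.17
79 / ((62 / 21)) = 1659 / 62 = 26.76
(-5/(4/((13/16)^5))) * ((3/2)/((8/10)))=-27846975/33554432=-0.83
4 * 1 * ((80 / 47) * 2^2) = 1280 / 47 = 27.23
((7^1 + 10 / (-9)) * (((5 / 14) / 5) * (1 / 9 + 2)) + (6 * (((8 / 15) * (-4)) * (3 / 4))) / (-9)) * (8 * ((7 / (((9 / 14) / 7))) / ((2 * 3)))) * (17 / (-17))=-2172268 / 10935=-198.65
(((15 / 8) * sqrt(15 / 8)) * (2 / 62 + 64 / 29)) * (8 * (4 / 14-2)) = -90585 * sqrt(30) / 6293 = -78.84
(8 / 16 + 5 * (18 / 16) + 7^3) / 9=931 / 24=38.79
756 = 756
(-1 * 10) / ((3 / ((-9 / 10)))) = 3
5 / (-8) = -5 / 8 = -0.62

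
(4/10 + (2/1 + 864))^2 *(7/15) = 43787856/125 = 350302.85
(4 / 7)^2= 16 / 49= 0.33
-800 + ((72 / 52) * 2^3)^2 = -114464 / 169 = -677.30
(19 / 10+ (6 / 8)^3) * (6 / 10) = 2229 / 1600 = 1.39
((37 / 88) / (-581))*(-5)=185 / 51128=0.00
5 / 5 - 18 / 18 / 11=10 / 11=0.91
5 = 5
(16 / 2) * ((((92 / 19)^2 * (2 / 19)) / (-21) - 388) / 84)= -111808120 / 3024819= -36.96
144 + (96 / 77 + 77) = 17113 / 77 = 222.25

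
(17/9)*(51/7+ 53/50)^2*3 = 145048097/367500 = 394.69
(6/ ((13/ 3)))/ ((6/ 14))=42/ 13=3.23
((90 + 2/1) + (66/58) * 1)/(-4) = -2701/116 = -23.28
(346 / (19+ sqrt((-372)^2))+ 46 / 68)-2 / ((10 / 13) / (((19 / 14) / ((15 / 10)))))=-64949 / 82110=-0.79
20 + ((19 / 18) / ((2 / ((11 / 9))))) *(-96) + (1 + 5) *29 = 3566 / 27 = 132.07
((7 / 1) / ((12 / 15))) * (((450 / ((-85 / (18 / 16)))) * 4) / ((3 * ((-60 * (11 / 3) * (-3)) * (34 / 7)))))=-2205 / 101728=-0.02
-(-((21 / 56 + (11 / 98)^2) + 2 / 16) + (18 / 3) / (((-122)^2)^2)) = 136326143283 / 265950913928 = 0.51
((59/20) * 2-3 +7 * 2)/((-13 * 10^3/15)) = -39/2000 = -0.02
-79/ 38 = -2.08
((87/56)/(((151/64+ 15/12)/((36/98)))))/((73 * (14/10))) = 20880/13496021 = 0.00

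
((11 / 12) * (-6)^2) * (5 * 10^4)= 1650000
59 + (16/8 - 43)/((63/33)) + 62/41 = 33610/861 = 39.04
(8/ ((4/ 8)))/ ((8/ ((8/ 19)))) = 16/ 19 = 0.84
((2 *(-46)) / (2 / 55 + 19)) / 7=-5060 / 7329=-0.69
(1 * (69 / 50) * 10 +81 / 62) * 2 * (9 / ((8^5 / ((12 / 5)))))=126441 / 6348800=0.02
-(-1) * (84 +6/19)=1602/19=84.32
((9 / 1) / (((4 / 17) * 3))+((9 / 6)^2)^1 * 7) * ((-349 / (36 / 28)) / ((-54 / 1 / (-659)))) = -30588803 / 324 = -94409.89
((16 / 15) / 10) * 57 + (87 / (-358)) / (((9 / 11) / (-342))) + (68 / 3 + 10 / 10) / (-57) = 82067168 / 765225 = 107.25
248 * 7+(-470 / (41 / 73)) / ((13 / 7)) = 685118 / 533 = 1285.40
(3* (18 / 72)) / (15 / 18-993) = -9 / 11906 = -0.00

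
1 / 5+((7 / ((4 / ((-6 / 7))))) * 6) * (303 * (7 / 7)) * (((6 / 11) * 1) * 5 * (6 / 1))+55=-2451264 / 55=-44568.44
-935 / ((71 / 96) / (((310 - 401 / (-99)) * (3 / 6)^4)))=-5285470 / 213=-24814.41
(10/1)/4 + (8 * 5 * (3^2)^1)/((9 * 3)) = 95/6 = 15.83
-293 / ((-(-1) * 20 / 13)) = -190.45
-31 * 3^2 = -279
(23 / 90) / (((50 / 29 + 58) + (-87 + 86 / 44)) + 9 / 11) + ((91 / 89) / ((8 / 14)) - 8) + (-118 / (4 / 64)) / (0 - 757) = -706587135319 / 189583579620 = -3.73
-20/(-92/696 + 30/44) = -9570/263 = -36.39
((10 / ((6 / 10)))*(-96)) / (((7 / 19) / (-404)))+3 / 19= 233350421 / 133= 1754514.44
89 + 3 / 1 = 92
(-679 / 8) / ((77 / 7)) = -679 / 88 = -7.72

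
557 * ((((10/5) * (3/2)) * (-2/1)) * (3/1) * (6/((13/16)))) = -962496/13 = -74038.15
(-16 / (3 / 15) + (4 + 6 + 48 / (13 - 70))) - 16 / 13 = -17802 / 247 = -72.07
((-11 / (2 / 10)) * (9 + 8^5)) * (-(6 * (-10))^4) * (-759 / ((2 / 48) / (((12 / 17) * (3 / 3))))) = -5107062300595200000 / 17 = -300415429446776470.59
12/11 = 1.09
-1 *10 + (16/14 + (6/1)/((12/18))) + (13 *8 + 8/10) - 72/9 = 3393/35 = 96.94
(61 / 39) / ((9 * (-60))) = -61 / 21060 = -0.00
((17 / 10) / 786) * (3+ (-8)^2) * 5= 1139 / 1572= 0.72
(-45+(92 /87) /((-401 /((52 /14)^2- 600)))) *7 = -74283227 /244209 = -304.18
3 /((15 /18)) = 18 /5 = 3.60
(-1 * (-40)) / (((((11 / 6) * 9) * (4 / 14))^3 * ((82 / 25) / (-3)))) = -171500 / 491139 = -0.35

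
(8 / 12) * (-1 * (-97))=194 / 3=64.67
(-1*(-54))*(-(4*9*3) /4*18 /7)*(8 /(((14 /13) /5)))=-6823440 /49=-139253.88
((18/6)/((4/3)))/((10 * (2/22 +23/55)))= 99/224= 0.44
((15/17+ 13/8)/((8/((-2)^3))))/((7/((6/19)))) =-1023/9044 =-0.11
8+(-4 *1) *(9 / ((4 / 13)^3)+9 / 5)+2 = -98641 / 80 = -1233.01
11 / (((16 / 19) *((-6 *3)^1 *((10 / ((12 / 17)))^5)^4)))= -2653253867962368 / 387595310845143558731231784820556640625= -0.00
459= 459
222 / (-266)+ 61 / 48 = 2785 / 6384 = 0.44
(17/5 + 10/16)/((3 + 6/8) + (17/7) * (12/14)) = 7889/11430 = 0.69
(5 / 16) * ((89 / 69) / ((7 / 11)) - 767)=-923705 / 3864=-239.05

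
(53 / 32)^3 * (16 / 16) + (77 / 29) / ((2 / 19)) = 29.77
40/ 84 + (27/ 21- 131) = -129.24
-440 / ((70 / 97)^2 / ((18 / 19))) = -3725964 / 4655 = -800.42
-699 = -699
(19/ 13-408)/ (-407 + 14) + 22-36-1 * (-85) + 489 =2866325/ 5109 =561.03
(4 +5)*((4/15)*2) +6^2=204/5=40.80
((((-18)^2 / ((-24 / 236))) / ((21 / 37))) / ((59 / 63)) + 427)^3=-172529619263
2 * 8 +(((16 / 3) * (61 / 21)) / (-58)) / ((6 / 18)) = 9256 / 609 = 15.20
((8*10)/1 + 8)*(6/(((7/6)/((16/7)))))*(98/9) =11264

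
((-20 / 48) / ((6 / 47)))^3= -12977875 / 373248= -34.77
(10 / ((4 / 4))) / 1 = 10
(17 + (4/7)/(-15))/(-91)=-137/735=-0.19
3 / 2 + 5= 13 / 2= 6.50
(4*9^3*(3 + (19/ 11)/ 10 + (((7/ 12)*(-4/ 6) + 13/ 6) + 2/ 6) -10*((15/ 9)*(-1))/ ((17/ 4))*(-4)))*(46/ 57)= -434881332/ 17765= -24479.67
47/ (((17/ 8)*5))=376/ 85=4.42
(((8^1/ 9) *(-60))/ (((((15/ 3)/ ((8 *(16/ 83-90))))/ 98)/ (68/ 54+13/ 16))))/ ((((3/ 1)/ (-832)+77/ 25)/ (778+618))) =303743669512192000/ 430198047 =706055435.70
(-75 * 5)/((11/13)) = -4875/11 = -443.18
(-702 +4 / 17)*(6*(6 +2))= -33684.71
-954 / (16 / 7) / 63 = -53 / 8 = -6.62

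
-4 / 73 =-0.05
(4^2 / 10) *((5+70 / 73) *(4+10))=9744 / 73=133.48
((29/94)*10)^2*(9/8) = 189225/17672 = 10.71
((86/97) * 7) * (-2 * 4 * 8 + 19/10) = -385.40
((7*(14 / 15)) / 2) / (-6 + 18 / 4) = -98 / 45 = -2.18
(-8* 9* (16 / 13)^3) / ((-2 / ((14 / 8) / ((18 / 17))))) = 243712 / 2197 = 110.93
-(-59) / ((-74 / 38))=-1121 / 37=-30.30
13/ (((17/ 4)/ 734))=38168/ 17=2245.18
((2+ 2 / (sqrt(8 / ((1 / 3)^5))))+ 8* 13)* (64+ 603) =667* sqrt(6) / 54+ 70702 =70732.26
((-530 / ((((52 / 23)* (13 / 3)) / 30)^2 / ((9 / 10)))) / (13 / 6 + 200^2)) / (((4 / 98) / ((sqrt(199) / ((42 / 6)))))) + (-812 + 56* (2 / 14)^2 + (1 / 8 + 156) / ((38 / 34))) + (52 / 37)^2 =-974754593 / 1456616 - 10730460825* sqrt(199) / 27420045172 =-674.71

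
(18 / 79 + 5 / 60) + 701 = 664843 / 948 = 701.31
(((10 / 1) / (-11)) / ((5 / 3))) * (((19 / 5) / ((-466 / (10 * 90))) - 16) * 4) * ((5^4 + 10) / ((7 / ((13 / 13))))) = 4619.31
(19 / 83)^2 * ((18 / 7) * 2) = 0.27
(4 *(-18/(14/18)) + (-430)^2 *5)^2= 41871925605904/49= 854529093998.04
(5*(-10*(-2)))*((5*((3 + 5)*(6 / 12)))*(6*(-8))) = -96000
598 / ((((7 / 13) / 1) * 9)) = 7774 / 63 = 123.40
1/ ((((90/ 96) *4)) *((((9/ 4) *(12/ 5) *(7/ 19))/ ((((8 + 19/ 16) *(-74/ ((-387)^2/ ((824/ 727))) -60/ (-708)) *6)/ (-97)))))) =-71928093223/ 11216376837882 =-0.01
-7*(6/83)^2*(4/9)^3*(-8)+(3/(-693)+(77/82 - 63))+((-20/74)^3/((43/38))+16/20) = -2350420473407779489/38369789206326270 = -61.26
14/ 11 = 1.27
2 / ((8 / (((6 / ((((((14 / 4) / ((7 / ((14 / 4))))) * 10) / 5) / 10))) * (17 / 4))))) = 255 / 14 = 18.21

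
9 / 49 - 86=-4205 / 49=-85.82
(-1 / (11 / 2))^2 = 4 / 121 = 0.03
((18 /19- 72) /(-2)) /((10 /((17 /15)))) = 153 /38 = 4.03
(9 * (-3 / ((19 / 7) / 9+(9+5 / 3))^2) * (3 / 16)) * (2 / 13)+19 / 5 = 3.79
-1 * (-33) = 33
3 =3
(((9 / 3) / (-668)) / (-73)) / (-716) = -3 / 34915024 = -0.00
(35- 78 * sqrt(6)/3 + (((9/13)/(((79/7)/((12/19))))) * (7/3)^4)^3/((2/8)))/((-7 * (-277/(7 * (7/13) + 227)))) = 1176636582873439000/240789621725531073- 6000 * sqrt(6)/1939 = -2.69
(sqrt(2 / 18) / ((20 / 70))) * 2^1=7 / 3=2.33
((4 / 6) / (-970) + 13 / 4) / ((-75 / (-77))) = 1456147 / 436500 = 3.34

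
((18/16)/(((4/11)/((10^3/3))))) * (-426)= -878625/2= -439312.50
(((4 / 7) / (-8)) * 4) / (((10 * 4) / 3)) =-3 / 140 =-0.02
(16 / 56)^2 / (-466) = -2 / 11417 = -0.00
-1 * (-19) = 19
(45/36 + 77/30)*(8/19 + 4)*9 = 14427/95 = 151.86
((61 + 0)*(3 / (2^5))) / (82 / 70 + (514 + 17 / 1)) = 0.01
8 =8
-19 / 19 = -1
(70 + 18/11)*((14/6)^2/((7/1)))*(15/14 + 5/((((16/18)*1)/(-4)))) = -39400/33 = -1193.94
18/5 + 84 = 438/5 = 87.60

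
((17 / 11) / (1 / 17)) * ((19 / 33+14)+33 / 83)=11852468 / 30129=393.39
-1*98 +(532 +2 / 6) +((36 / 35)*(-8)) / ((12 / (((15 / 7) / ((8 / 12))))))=63523 / 147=432.13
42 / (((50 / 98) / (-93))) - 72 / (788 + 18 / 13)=-982054314 / 128275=-7655.85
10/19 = 0.53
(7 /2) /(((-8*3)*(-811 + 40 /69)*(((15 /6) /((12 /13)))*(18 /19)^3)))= 1104299 /14131849680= 0.00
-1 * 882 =-882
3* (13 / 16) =39 / 16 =2.44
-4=-4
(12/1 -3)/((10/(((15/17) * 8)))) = 108/17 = 6.35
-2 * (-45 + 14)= 62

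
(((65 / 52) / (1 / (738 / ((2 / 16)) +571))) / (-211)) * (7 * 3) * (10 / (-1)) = 3399375 / 422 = 8055.39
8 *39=312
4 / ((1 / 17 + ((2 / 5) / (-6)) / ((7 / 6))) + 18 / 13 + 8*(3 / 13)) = 30940 / 25003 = 1.24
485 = 485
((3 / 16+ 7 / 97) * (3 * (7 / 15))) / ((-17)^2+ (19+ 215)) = 0.00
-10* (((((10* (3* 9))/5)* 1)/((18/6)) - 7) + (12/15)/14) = -774/7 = -110.57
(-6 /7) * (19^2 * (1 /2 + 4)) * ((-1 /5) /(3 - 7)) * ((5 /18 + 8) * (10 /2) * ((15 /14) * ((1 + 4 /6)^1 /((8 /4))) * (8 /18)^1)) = -1344725 /1176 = -1143.47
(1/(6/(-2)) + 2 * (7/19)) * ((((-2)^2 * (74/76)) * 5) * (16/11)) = 136160/11913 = 11.43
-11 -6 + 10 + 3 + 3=-1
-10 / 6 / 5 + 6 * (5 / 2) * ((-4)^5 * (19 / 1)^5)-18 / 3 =-114098641939 / 3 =-38032880646.33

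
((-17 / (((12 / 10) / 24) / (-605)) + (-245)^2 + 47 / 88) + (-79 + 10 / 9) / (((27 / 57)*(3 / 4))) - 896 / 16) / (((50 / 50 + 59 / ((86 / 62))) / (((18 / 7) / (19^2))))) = 244084728247 / 5619886272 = 43.43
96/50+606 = 15198/25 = 607.92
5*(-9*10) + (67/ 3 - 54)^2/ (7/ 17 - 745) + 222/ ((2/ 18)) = 176197831/ 113922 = 1546.65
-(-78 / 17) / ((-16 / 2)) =-39 / 68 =-0.57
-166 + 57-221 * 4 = -993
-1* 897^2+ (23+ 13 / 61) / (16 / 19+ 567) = -804608.96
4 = 4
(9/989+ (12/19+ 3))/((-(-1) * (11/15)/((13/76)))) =3335085/3927319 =0.85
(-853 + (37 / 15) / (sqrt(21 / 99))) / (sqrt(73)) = sqrt(73) * (-89565 + 37 * sqrt(231)) / 7665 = -99.21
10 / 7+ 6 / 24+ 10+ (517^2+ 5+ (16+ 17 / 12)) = 5613785 / 21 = 267323.10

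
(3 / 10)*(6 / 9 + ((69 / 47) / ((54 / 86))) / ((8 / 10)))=6073 / 5640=1.08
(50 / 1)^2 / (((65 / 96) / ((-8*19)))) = -7296000 / 13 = -561230.77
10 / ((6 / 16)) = 80 / 3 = 26.67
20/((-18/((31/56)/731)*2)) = -155/368424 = -0.00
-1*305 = -305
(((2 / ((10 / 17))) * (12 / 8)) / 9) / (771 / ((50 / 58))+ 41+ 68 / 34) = 85 / 140604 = 0.00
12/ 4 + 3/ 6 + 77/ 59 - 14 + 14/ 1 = 567/ 118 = 4.81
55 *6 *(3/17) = 990/17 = 58.24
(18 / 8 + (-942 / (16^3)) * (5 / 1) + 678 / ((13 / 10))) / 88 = 5.94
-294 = -294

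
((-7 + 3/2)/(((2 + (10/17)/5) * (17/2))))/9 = -11/324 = -0.03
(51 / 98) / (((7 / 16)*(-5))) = -0.24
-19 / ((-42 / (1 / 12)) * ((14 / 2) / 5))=0.03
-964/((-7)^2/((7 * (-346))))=333544/7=47649.14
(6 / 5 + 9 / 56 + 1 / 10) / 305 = 409 / 85400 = 0.00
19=19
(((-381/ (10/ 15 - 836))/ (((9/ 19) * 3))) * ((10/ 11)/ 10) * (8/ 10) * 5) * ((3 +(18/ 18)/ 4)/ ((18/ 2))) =31369/ 744282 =0.04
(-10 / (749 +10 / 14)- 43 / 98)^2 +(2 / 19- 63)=-19691281342261 / 314103967744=-62.69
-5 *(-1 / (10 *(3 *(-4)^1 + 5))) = -1 / 14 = -0.07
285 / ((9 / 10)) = 316.67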